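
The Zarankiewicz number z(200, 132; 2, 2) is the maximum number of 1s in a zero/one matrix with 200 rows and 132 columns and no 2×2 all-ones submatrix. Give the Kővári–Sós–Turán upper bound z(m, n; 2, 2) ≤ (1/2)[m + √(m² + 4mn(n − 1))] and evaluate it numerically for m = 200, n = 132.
z(200, 132; 2, 2) ≤ (1/2)[200 + √(200² + 4·200·132·131)] = (1/2)[200 + √13873600] = 1962.3641

Kővári–Sós–Turán: let r_1, ..., r_200 be the row sums and z = Σ r_i the total number of 1s. Each pair of columns can share at most one row with both entries 1 (else a 2×2 all-ones block appears), so Σ_i C(r_i, 2) ≤ C(132, 2) = 8646. By convexity Σ_i C(r_i, 2) ≥ 200·C(z/200, 2) = z(z − 200)/(2·200), giving z² − 200z − 200·132·131 ≤ 0 and hence z ≤ (1/2)[200 + √(40000 + 4·3458400)] = (1/2)[200 + √13873600] ≈ (1/2)(200 + 3724.7282) = 1962.3641.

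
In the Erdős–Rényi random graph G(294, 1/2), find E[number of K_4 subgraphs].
E[# K_4] = C(294, 4) · (1/2)^C(4, 2) = 304985751 / 2^6 = 4765402.359375

For each 4-subset S of vertices (there are C(294, 4) = 304985751 such S), let X_S = 1 if S induces a K_4 (all C(4, 2) = 6 edges present). Then P(X_S = 1) = (1/2)^6 = 1/64. By linearity of expectation, E[# K_4] = C(294, 4) · (1/2)^6 = 304985751 / 64 = 4765402.359375.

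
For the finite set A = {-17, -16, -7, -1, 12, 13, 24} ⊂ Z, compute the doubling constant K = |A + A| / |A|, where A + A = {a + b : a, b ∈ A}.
K = |A + A| / |A| = 27/7

Enumerate A + A = {a + b : a, b ∈ A}. With |A| = 7, there are |A|^2 = 49 ordered sum pairs; collecting distinct values, A + A = {-34, -33, -32, -24, -23, -18, -17, -14, -8, -5, -4, -3, -2, 5, 6, 7, 8, 11, 12, 17, 23, 24, 25, 26, 36, 37, 48}, so |A + A| = 27. Thus K = 27/7. For comparison, the minimum possible |A + A| over all 7-element sets is 2·7 − 1 = 13 (so min K = 13/7), attained only by arithmetic progressions.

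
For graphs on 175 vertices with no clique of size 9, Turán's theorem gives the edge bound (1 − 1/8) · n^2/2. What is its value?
Turán density bound = (7/8) · 175^2/2 = 214375/16 ≈ 13398.4375

Turán's theorem: ex(n, K_{r+1}) is achieved by the complete r-partite Turán graph T(n, r) with parts as balanced as possible, and is at most (1 − 1/r) · n^2/2. For r = 8, n = 175: the density bound is (7/8) · 30625/2 = 214375/16 ≈ 13398.4375. The integer-valued extremum is e(T(175, 8)) = 13398, which is strictly less than the density bound 214375/16 since 8 ∤ 175 (the parts of T(175, 8) cannot all be equal).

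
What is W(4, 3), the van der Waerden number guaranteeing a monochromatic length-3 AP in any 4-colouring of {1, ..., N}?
W(4, 3) = 76

W(4, 3) = 76. The lower bound W(4, 3) > 75 comes from an explicit good 4-colouring of [1, 75]; the upper bound W(4, 3) ≤ 76 was verified by exhaustive search over 4-colourings of [1, 76].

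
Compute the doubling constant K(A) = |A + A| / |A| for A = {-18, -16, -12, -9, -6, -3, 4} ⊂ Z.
K = |A + A| / |A| = 22/7

Enumerate A + A = {a + b : a, b ∈ A}. With |A| = 7, there are |A|^2 = 49 ordered sum pairs; collecting distinct values, A + A = {-36, -34, -32, -30, -28, -27, -25, -24, -22, -21, -19, -18, -15, -14, -12, -9, -8, -6, -5, -2, 1, 8}, so |A + A| = 22. Thus K = 22/7. For comparison, the minimum possible |A + A| over all 7-element sets is 2·7 − 1 = 13 (so min K = 13/7), attained only by arithmetic progressions.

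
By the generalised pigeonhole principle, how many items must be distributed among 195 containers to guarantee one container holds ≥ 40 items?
n = (40 − 1)·195 + 1 = 7606

By the generalised pigeonhole principle, to guarantee some box contains ≥ r objects we need more than (r − 1) · k objects total. Threshold: n = (r − 1) · k + 1. With r = 40 and k = 195: n = 39 · 195 + 1 = 7605 + 1 = 7606. For n = 7605 = 39 · 195, we can put exactly 39 objects in every box, avoiding 40 in any single one — so 7606 is tight.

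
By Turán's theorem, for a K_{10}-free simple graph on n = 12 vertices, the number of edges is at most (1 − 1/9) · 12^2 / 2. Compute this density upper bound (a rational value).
Turán density bound = (8/9) · 12^2/2 = 64

Turán's theorem: ex(n, K_{r+1}) is achieved by the complete r-partite Turán graph T(n, r) with parts as balanced as possible, and is at most (1 − 1/r) · n^2/2. For r = 9, n = 12: the density bound is (8/9) · 144/2 = 64. The integer-valued extremum is e(T(12, 9)) = 63, which is strictly less than the density bound 64 since 9 ∤ 12 (the parts of T(12, 9) cannot all be equal).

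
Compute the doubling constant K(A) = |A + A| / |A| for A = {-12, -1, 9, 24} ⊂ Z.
K = |A + A| / |A| = 10/4 = 5/2

Enumerate A + A = {a + b : a, b ∈ A}. With |A| = 4, there are |A|^2 = 16 ordered sum pairs; collecting distinct values, A + A = {-24, -13, -3, -2, 8, 12, 18, 23, 33, 48}, so |A + A| = 10. Thus K = 10/4 = 5/2. For comparison, the minimum possible |A + A| over all 4-element sets is 2·4 − 1 = 7 (so min K = 7/4), attained only by arithmetic progressions.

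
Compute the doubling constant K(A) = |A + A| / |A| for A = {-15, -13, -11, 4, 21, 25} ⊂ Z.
K = |A + A| / |A| = 18/6 = 3

Enumerate A + A = {a + b : a, b ∈ A}. With |A| = 6, there are |A|^2 = 36 ordered sum pairs; collecting distinct values, A + A = {-30, -28, -26, -24, -22, -11, -9, -7, 6, 8, 10, 12, 14, 25, 29, 42, 46, 50}, so |A + A| = 18. Thus K = 18/6 = 3. For comparison, the minimum possible |A + A| over all 6-element sets is 2·6 − 1 = 11 (so min K = 11/6), attained only by arithmetic progressions.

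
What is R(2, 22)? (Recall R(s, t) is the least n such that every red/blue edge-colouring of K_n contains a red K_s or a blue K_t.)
R(2, 22) = 22

R(2, k) = k for all k ≥ 2: in a 2-colouring of K_k, either some edge is red (a red K_2) or all edges are blue (a blue K_k). And K_{21} coloured all-blue has no blue K_22, so R(2, 22) > 21. Hence R(2, 22) = 22.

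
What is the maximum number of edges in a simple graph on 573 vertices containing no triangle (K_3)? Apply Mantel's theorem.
ex(573, K_3) = ⌊573^2/4⌋ = 82082

Mantel (1907): a triangle-free graph on n vertices has at most ⌊n^2/4⌋ edges, with equality for the complete bipartite graph K_{⌊n/2⌋, ⌈n/2⌉}. For n = 573: ⌊573^2/4⌋ = ⌊328329/4⌋ = 82082. The extremal graph is K_{286, 287}, which has 286·287 = 82082 edges.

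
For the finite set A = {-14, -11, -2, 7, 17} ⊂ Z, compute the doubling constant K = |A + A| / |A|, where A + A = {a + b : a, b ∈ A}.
K = |A + A| / |A| = 14/5

Enumerate A + A = {a + b : a, b ∈ A}. With |A| = 5, there are |A|^2 = 25 ordered sum pairs; collecting distinct values, A + A = {-28, -25, -22, -16, -13, -7, -4, 3, 5, 6, 14, 15, 24, 34}, so |A + A| = 14. Thus K = 14/5. For comparison, the minimum possible |A + A| over all 5-element sets is 2·5 − 1 = 9 (so min K = 9/5), attained only by arithmetic progressions.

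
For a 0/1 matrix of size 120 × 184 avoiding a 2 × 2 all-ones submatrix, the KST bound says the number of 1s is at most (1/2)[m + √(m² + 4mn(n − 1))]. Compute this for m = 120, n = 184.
z(120, 184; 2, 2) ≤ (1/2)[120 + √(120² + 4·120·184·183)] = (1/2)[120 + √16176960] = 2071.0296

Kővári–Sós–Turán: let r_1, ..., r_120 be the row sums and z = Σ r_i the total number of 1s. Each pair of columns can share at most one row with both entries 1 (else a 2×2 all-ones block appears), so Σ_i C(r_i, 2) ≤ C(184, 2) = 16836. By convexity Σ_i C(r_i, 2) ≥ 120·C(z/120, 2) = z(z − 120)/(2·120), giving z² − 120z − 120·184·183 ≤ 0 and hence z ≤ (1/2)[120 + √(14400 + 4·4040640)] = (1/2)[120 + √16176960] ≈ (1/2)(120 + 4022.0592) = 2071.0296.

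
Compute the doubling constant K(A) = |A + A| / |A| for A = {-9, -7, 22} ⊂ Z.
K = |A + A| / |A| = 6/3 = 2

Enumerate A + A = {a + b : a, b ∈ A}. With |A| = 3, there are |A|^2 = 9 ordered sum pairs; collecting distinct values, A + A = {-18, -16, -14, 13, 15, 44}, so |A + A| = 6. Thus K = 6/3 = 2. For comparison, the minimum possible |A + A| over all 3-element sets is 2·3 − 1 = 5 (so min K = 5/3), attained only by arithmetic progressions.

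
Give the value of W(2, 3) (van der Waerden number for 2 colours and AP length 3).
W(2, 3) = 9

Lower bound: the 2-colouring RRBBRRBB of {1, ..., 8} (R at positions {1, 2, 5, 6}, B at {3, 4, 7, 8}) contains no monochromatic 3-term AP, so W(2, 3) > 8. Upper bound: a case analysis on any 2-colouring of {1, ..., 9} forces such an AP. Hence W(2, 3) = 9.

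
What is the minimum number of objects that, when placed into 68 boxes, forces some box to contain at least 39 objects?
n = (39 − 1)·68 + 1 = 2585

By the generalised pigeonhole principle, to guarantee some box contains ≥ r objects we need more than (r − 1) · k objects total. Threshold: n = (r − 1) · k + 1. With r = 39 and k = 68: n = 38 · 68 + 1 = 2584 + 1 = 2585. For n = 2584 = 38 · 68, we can put exactly 38 objects in every box, avoiding 39 in any single one — so 2585 is tight.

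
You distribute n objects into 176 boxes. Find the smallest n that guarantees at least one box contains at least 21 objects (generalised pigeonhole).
n = (21 − 1)·176 + 1 = 3521

By the generalised pigeonhole principle, to guarantee some box contains ≥ r objects we need more than (r − 1) · k objects total. Threshold: n = (r − 1) · k + 1. With r = 21 and k = 176: n = 20 · 176 + 1 = 3520 + 1 = 3521. For n = 3520 = 20 · 176, we can put exactly 20 objects in every box, avoiding 21 in any single one — so 3521 is tight.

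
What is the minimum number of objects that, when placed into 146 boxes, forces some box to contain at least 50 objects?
n = (50 − 1)·146 + 1 = 7155

By the generalised pigeonhole principle, to guarantee some box contains ≥ r objects we need more than (r − 1) · k objects total. Threshold: n = (r − 1) · k + 1. With r = 50 and k = 146: n = 49 · 146 + 1 = 7154 + 1 = 7155. For n = 7154 = 49 · 146, we can put exactly 49 objects in every box, avoiding 50 in any single one — so 7155 is tight.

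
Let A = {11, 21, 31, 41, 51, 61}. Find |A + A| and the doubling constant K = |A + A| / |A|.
K = |A + A| / |A| = 11/6

Enumerate A + A = {a + b : a, b ∈ A}. With |A| = 6, there are |A|^2 = 36 ordered sum pairs; collecting distinct values, A + A = {22, 32, 42, 52, 62, 72, 82, 92, 102, 112, 122}, so |A + A| = 11. Thus K = 11/6. Here |A + A| = 2|A| − 1 = 11, the minimum possible — so K = 11/6 is minimal, which holds iff A is an arithmetic progression.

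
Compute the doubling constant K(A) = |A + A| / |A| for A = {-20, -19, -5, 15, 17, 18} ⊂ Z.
K = |A + A| / |A| = 20/6 = 10/3

Enumerate A + A = {a + b : a, b ∈ A}. With |A| = 6, there are |A|^2 = 36 ordered sum pairs; collecting distinct values, A + A = {-40, -39, -38, -25, -24, -10, -5, -4, -3, -2, -1, 10, 12, 13, 30, 32, 33, 34, 35, 36}, so |A + A| = 20. Thus K = 20/6 = 10/3. For comparison, the minimum possible |A + A| over all 6-element sets is 2·6 − 1 = 11 (so min K = 11/6), attained only by arithmetic progressions.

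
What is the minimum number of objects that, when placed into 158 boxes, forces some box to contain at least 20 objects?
n = (20 − 1)·158 + 1 = 3003

By the generalised pigeonhole principle, to guarantee some box contains ≥ r objects we need more than (r − 1) · k objects total. Threshold: n = (r − 1) · k + 1. With r = 20 and k = 158: n = 19 · 158 + 1 = 3002 + 1 = 3003. For n = 3002 = 19 · 158, we can put exactly 19 objects in every box, avoiding 20 in any single one — so 3003 is tight.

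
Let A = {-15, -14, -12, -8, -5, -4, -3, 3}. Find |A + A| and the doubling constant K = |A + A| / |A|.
K = |A + A| / |A| = 27/8

Enumerate A + A = {a + b : a, b ∈ A}. With |A| = 8, there are |A|^2 = 64 ordered sum pairs; collecting distinct values, A + A = {-30, -29, -28, -27, -26, -24, -23, -22, -20, -19, -18, -17, -16, -15, -13, -12, -11, -10, -9, -8, -7, -6, -5, -2, -1, 0, 6}, so |A + A| = 27. Thus K = 27/8. For comparison, the minimum possible |A + A| over all 8-element sets is 2·8 − 1 = 15 (so min K = 15/8), attained only by arithmetic progressions.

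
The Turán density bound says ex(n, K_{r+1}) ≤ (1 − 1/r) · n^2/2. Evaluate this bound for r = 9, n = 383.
Turán density bound = (8/9) · 383^2/2 = 586756/9 ≈ 65195.1111

Turán's theorem: ex(n, K_{r+1}) is achieved by the complete r-partite Turán graph T(n, r) with parts as balanced as possible, and is at most (1 − 1/r) · n^2/2. For r = 9, n = 383: the density bound is (8/9) · 146689/2 = 586756/9 ≈ 65195.1111. The integer-valued extremum is e(T(383, 9)) = 65194, which is strictly less than the density bound 586756/9 since 9 ∤ 383 (the parts of T(383, 9) cannot all be equal).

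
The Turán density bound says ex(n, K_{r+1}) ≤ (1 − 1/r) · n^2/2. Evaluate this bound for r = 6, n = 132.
Turán density bound = (5/6) · 132^2/2 = 7260

Turán's theorem: ex(n, K_{r+1}) is achieved by the complete r-partite Turán graph T(n, r) with parts as balanced as possible, and is at most (1 − 1/r) · n^2/2. For r = 6, n = 132: the density bound is (5/6) · 17424/2 = 7260. Since 6 ∣ 132, the Turán graph T(132, 6) has parts of equal size 22, and its edge count e(T(132, 6)) = 7260 attains the density bound exactly.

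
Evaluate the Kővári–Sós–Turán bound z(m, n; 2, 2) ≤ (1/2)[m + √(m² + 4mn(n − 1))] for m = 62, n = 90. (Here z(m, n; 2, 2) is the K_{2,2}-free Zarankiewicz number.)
z(62, 90; 2, 2) ≤ (1/2)[62 + √(62² + 4·62·90·89)] = (1/2)[62 + √1990324] = 736.3942

Kővári–Sós–Turán: let r_1, ..., r_62 be the row sums and z = Σ r_i the total number of 1s. Each pair of columns can share at most one row with both entries 1 (else a 2×2 all-ones block appears), so Σ_i C(r_i, 2) ≤ C(90, 2) = 4005. By convexity Σ_i C(r_i, 2) ≥ 62·C(z/62, 2) = z(z − 62)/(2·62), giving z² − 62z − 62·90·89 ≤ 0 and hence z ≤ (1/2)[62 + √(3844 + 4·496620)] = (1/2)[62 + √1990324] ≈ (1/2)(62 + 1410.7884) = 736.3942.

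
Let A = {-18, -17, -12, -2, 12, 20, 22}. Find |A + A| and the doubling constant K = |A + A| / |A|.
K = |A + A| / |A| = 27/7

Enumerate A + A = {a + b : a, b ∈ A}. With |A| = 7, there are |A|^2 = 49 ordered sum pairs; collecting distinct values, A + A = {-36, -35, -34, -30, -29, -24, -20, -19, -14, -6, -5, -4, 0, 2, 3, 4, 5, 8, 10, 18, 20, 24, 32, 34, 40, 42, 44}, so |A + A| = 27. Thus K = 27/7. For comparison, the minimum possible |A + A| over all 7-element sets is 2·7 − 1 = 13 (so min K = 13/7), attained only by arithmetic progressions.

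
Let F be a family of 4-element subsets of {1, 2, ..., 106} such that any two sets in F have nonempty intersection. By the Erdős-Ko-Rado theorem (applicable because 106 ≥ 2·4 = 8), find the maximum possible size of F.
max |F| = C(105, 3) = 187460

Erdős-Ko-Rado (1961): when n ≥ 2k, max |F| = C(n−1, k−1). The bound is attained by the star {A : i ∈ A} for any fixed i ∈ [n]. Here C(106−1, 4−1) = C(105, 3) = 187460.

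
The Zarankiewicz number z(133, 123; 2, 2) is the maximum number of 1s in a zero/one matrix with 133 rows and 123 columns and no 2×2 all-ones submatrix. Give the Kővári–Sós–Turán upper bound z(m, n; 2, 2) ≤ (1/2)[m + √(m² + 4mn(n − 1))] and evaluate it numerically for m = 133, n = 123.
z(133, 123; 2, 2) ≤ (1/2)[133 + √(133² + 4·133·123·122)] = (1/2)[133 + √8000881] = 1480.7914

Kővári–Sós–Turán: let r_1, ..., r_133 be the row sums and z = Σ r_i the total number of 1s. Each pair of columns can share at most one row with both entries 1 (else a 2×2 all-ones block appears), so Σ_i C(r_i, 2) ≤ C(123, 2) = 7503. By convexity Σ_i C(r_i, 2) ≥ 133·C(z/133, 2) = z(z − 133)/(2·133), giving z² − 133z − 133·123·122 ≤ 0 and hence z ≤ (1/2)[133 + √(17689 + 4·1995798)] = (1/2)[133 + √8000881] ≈ (1/2)(133 + 2828.5829) = 1480.7914.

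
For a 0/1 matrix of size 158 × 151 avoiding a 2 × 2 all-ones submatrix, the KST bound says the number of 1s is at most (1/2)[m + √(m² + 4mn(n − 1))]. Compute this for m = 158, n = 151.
z(158, 151; 2, 2) ≤ (1/2)[158 + √(158² + 4·158·151·150)] = (1/2)[158 + √14339764] = 1972.394

Kővári–Sós–Turán: let r_1, ..., r_158 be the row sums and z = Σ r_i the total number of 1s. Each pair of columns can share at most one row with both entries 1 (else a 2×2 all-ones block appears), so Σ_i C(r_i, 2) ≤ C(151, 2) = 11325. By convexity Σ_i C(r_i, 2) ≥ 158·C(z/158, 2) = z(z − 158)/(2·158), giving z² − 158z − 158·151·150 ≤ 0 and hence z ≤ (1/2)[158 + √(24964 + 4·3578700)] = (1/2)[158 + √14339764] ≈ (1/2)(158 + 3786.7881) = 1972.394.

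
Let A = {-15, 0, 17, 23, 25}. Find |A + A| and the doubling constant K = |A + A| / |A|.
K = |A + A| / |A| = 15/5 = 3

Enumerate A + A = {a + b : a, b ∈ A}. With |A| = 5, there are |A|^2 = 25 ordered sum pairs; collecting distinct values, A + A = {-30, -15, 0, 2, 8, 10, 17, 23, 25, 34, 40, 42, 46, 48, 50}, so |A + A| = 15. Thus K = 15/5 = 3. For comparison, the minimum possible |A + A| over all 5-element sets is 2·5 − 1 = 9 (so min K = 9/5), attained only by arithmetic progressions.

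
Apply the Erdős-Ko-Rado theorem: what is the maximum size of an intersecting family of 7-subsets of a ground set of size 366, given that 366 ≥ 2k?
max |F| = C(365, 6) = 3151277509380

Erdős-Ko-Rado (1961): when n ≥ 2k, max |F| = C(n−1, k−1). The bound is attained by the star {A : i ∈ A} for any fixed i ∈ [n]. Here C(366−1, 7−1) = C(365, 6) = 3151277509380.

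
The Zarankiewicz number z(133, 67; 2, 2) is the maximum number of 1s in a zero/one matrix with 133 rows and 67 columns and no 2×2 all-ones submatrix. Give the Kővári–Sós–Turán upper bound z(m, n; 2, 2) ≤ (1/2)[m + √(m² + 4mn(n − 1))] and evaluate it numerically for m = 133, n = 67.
z(133, 67; 2, 2) ≤ (1/2)[133 + √(133² + 4·133·67·66)] = (1/2)[133 + √2370193] = 836.2716

Kővári–Sós–Turán: let r_1, ..., r_133 be the row sums and z = Σ r_i the total number of 1s. Each pair of columns can share at most one row with both entries 1 (else a 2×2 all-ones block appears), so Σ_i C(r_i, 2) ≤ C(67, 2) = 2211. By convexity Σ_i C(r_i, 2) ≥ 133·C(z/133, 2) = z(z − 133)/(2·133), giving z² − 133z − 133·67·66 ≤ 0 and hence z ≤ (1/2)[133 + √(17689 + 4·588126)] = (1/2)[133 + √2370193] ≈ (1/2)(133 + 1539.5431) = 836.2716.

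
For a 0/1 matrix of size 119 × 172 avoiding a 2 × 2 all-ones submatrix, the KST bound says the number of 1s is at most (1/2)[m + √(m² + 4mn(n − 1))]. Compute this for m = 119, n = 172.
z(119, 172; 2, 2) ≤ (1/2)[119 + √(119² + 4·119·172·171)] = (1/2)[119 + √14014273] = 1931.2821

Kővári–Sós–Turán: let r_1, ..., r_119 be the row sums and z = Σ r_i the total number of 1s. Each pair of columns can share at most one row with both entries 1 (else a 2×2 all-ones block appears), so Σ_i C(r_i, 2) ≤ C(172, 2) = 14706. By convexity Σ_i C(r_i, 2) ≥ 119·C(z/119, 2) = z(z − 119)/(2·119), giving z² − 119z − 119·172·171 ≤ 0 and hence z ≤ (1/2)[119 + √(14161 + 4·3500028)] = (1/2)[119 + √14014273] ≈ (1/2)(119 + 3743.5642) = 1931.2821.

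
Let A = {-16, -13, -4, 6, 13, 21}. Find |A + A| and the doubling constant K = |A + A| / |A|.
K = |A + A| / |A| = 21/6 = 7/2

Enumerate A + A = {a + b : a, b ∈ A}. With |A| = 6, there are |A|^2 = 36 ordered sum pairs; collecting distinct values, A + A = {-32, -29, -26, -20, -17, -10, -8, -7, -3, 0, 2, 5, 8, 9, 12, 17, 19, 26, 27, 34, 42}, so |A + A| = 21. Thus K = 21/6 = 7/2. For comparison, the minimum possible |A + A| over all 6-element sets is 2·6 − 1 = 11 (so min K = 11/6), attained only by arithmetic progressions.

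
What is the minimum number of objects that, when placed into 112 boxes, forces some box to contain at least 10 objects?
n = (10 − 1)·112 + 1 = 1009

By the generalised pigeonhole principle, to guarantee some box contains ≥ r objects we need more than (r − 1) · k objects total. Threshold: n = (r − 1) · k + 1. With r = 10 and k = 112: n = 9 · 112 + 1 = 1008 + 1 = 1009. For n = 1008 = 9 · 112, we can put exactly 9 objects in every box, avoiding 10 in any single one — so 1009 is tight.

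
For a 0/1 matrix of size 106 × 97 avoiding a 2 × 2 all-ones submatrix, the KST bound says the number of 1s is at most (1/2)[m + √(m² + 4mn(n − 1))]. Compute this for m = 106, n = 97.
z(106, 97; 2, 2) ≤ (1/2)[106 + √(106² + 4·106·97·96)] = (1/2)[106 + √3959524] = 1047.9276

Kővári–Sós–Turán: let r_1, ..., r_106 be the row sums and z = Σ r_i the total number of 1s. Each pair of columns can share at most one row with both entries 1 (else a 2×2 all-ones block appears), so Σ_i C(r_i, 2) ≤ C(97, 2) = 4656. By convexity Σ_i C(r_i, 2) ≥ 106·C(z/106, 2) = z(z − 106)/(2·106), giving z² − 106z − 106·97·96 ≤ 0 and hence z ≤ (1/2)[106 + √(11236 + 4·987072)] = (1/2)[106 + √3959524] ≈ (1/2)(106 + 1989.8553) = 1047.9276.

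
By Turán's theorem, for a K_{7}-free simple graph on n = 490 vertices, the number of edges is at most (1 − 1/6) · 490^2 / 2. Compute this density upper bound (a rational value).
Turán density bound = (5/6) · 490^2/2 = 300125/3 ≈ 100041.6667

Turán's theorem: ex(n, K_{r+1}) is achieved by the complete r-partite Turán graph T(n, r) with parts as balanced as possible, and is at most (1 − 1/r) · n^2/2. For r = 6, n = 490: the density bound is (5/6) · 240100/2 = 300125/3 ≈ 100041.6667. The integer-valued extremum is e(T(490, 6)) = 100041, which is strictly less than the density bound 300125/3 since 6 ∤ 490 (the parts of T(490, 6) cannot all be equal).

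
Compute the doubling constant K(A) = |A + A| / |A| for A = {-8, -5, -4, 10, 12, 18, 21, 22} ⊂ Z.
K = |A + A| / |A| = 33/8

Enumerate A + A = {a + b : a, b ∈ A}. With |A| = 8, there are |A|^2 = 64 ordered sum pairs; collecting distinct values, A + A = {-16, -13, -12, -10, -9, -8, 2, 4, 5, 6, 7, 8, 10, 13, 14, 16, 17, 18, 20, 22, 24, 28, 30, 31, 32, 33, 34, 36, 39, 40, 42, 43, 44}, so |A + A| = 33. Thus K = 33/8. For comparison, the minimum possible |A + A| over all 8-element sets is 2·8 − 1 = 15 (so min K = 15/8), attained only by arithmetic progressions.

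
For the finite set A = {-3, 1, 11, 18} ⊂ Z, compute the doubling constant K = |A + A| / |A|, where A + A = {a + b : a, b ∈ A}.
K = |A + A| / |A| = 10/4 = 5/2

Enumerate A + A = {a + b : a, b ∈ A}. With |A| = 4, there are |A|^2 = 16 ordered sum pairs; collecting distinct values, A + A = {-6, -2, 2, 8, 12, 15, 19, 22, 29, 36}, so |A + A| = 10. Thus K = 10/4 = 5/2. For comparison, the minimum possible |A + A| over all 4-element sets is 2·4 − 1 = 7 (so min K = 7/4), attained only by arithmetic progressions.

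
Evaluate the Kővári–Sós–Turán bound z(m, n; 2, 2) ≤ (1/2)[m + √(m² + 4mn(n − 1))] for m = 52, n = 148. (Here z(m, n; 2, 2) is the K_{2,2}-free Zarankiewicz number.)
z(52, 148; 2, 2) ≤ (1/2)[52 + √(52² + 4·52·148·147)] = (1/2)[52 + √4527952] = 1089.9492

Kővári–Sós–Turán: let r_1, ..., r_52 be the row sums and z = Σ r_i the total number of 1s. Each pair of columns can share at most one row with both entries 1 (else a 2×2 all-ones block appears), so Σ_i C(r_i, 2) ≤ C(148, 2) = 10878. By convexity Σ_i C(r_i, 2) ≥ 52·C(z/52, 2) = z(z − 52)/(2·52), giving z² − 52z − 52·148·147 ≤ 0 and hence z ≤ (1/2)[52 + √(2704 + 4·1131312)] = (1/2)[52 + √4527952] ≈ (1/2)(52 + 2127.8985) = 1089.9492.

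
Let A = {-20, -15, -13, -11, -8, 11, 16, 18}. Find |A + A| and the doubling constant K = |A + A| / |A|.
K = |A + A| / |A| = 29/8

Enumerate A + A = {a + b : a, b ∈ A}. With |A| = 8, there are |A|^2 = 64 ordered sum pairs; collecting distinct values, A + A = {-40, -35, -33, -31, -30, -28, -26, -24, -23, -22, -21, -19, -16, -9, -4, -2, 0, 1, 3, 5, 7, 8, 10, 22, 27, 29, 32, 34, 36}, so |A + A| = 29. Thus K = 29/8. For comparison, the minimum possible |A + A| over all 8-element sets is 2·8 − 1 = 15 (so min K = 15/8), attained only by arithmetic progressions.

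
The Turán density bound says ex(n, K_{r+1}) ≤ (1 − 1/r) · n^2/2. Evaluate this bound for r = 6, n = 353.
Turán density bound = (5/6) · 353^2/2 = 623045/12 ≈ 51920.4167

Turán's theorem: ex(n, K_{r+1}) is achieved by the complete r-partite Turán graph T(n, r) with parts as balanced as possible, and is at most (1 − 1/r) · n^2/2. For r = 6, n = 353: the density bound is (5/6) · 124609/2 = 623045/12 ≈ 51920.4167. The integer-valued extremum is e(T(353, 6)) = 51920, which is strictly less than the density bound 623045/12 since 6 ∤ 353 (the parts of T(353, 6) cannot all be equal).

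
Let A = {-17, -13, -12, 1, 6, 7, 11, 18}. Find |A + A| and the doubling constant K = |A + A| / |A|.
K = |A + A| / |A| = 32/8 = 4

Enumerate A + A = {a + b : a, b ∈ A}. With |A| = 8, there are |A|^2 = 64 ordered sum pairs; collecting distinct values, A + A = {-34, -30, -29, -26, -25, -24, -16, -12, -11, -10, -7, -6, -5, -2, -1, 1, 2, 5, 6, 7, 8, 12, 13, 14, 17, 18, 19, 22, 24, 25, 29, 36}, so |A + A| = 32. Thus K = 32/8 = 4. For comparison, the minimum possible |A + A| over all 8-element sets is 2·8 − 1 = 15 (so min K = 15/8), attained only by arithmetic progressions.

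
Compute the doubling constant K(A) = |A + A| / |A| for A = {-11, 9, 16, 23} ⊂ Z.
K = |A + A| / |A| = 9/4

Enumerate A + A = {a + b : a, b ∈ A}. With |A| = 4, there are |A|^2 = 16 ordered sum pairs; collecting distinct values, A + A = {-22, -2, 5, 12, 18, 25, 32, 39, 46}, so |A + A| = 9. Thus K = 9/4. For comparison, the minimum possible |A + A| over all 4-element sets is 2·4 − 1 = 7 (so min K = 7/4), attained only by arithmetic progressions.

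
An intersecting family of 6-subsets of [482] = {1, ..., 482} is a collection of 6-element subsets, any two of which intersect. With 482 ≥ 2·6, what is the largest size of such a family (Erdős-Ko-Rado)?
max |F| = C(481, 5) = 210129417576

The Erdős-Ko-Rado theorem states: for n ≥ 2k, an intersecting family of k-subsets of an n-element set has size at most C(n − 1, k − 1), with equality for 'star' families {A ⊆ [n] : |A| = k, i ∈ A} (fix an element i). For n = 482, k = 6: C(481, 5) = 210129417576.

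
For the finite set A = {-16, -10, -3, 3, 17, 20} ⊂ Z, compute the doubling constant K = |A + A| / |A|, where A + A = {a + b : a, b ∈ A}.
K = |A + A| / |A| = 20/6 = 10/3

Enumerate A + A = {a + b : a, b ∈ A}. With |A| = 6, there are |A|^2 = 36 ordered sum pairs; collecting distinct values, A + A = {-32, -26, -20, -19, -13, -7, -6, 0, 1, 4, 6, 7, 10, 14, 17, 20, 23, 34, 37, 40}, so |A + A| = 20. Thus K = 20/6 = 10/3. For comparison, the minimum possible |A + A| over all 6-element sets is 2·6 − 1 = 11 (so min K = 11/6), attained only by arithmetic progressions.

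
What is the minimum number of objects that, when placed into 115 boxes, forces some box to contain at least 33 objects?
n = (33 − 1)·115 + 1 = 3681

By the generalised pigeonhole principle, to guarantee some box contains ≥ r objects we need more than (r − 1) · k objects total. Threshold: n = (r − 1) · k + 1. With r = 33 and k = 115: n = 32 · 115 + 1 = 3680 + 1 = 3681. For n = 3680 = 32 · 115, we can put exactly 32 objects in every box, avoiding 33 in any single one — so 3681 is tight.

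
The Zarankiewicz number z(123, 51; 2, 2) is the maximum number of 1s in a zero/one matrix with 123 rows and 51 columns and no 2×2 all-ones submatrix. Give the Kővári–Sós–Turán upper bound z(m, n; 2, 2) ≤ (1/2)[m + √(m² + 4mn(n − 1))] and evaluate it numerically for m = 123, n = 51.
z(123, 51; 2, 2) ≤ (1/2)[123 + √(123² + 4·123·51·50)] = (1/2)[123 + √1269729] = 624.9113

Kővári–Sós–Turán: let r_1, ..., r_123 be the row sums and z = Σ r_i the total number of 1s. Each pair of columns can share at most one row with both entries 1 (else a 2×2 all-ones block appears), so Σ_i C(r_i, 2) ≤ C(51, 2) = 1275. By convexity Σ_i C(r_i, 2) ≥ 123·C(z/123, 2) = z(z − 123)/(2·123), giving z² − 123z − 123·51·50 ≤ 0 and hence z ≤ (1/2)[123 + √(15129 + 4·313650)] = (1/2)[123 + √1269729] ≈ (1/2)(123 + 1126.8225) = 624.9113.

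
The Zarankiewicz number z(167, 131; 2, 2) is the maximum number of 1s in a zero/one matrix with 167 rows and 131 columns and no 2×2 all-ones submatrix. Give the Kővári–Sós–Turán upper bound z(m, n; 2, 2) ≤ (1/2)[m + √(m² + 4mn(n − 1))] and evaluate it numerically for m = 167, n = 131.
z(167, 131; 2, 2) ≤ (1/2)[167 + √(167² + 4·167·131·130)] = (1/2)[167 + √11403929] = 1771.9852

Kővári–Sós–Turán: let r_1, ..., r_167 be the row sums and z = Σ r_i the total number of 1s. Each pair of columns can share at most one row with both entries 1 (else a 2×2 all-ones block appears), so Σ_i C(r_i, 2) ≤ C(131, 2) = 8515. By convexity Σ_i C(r_i, 2) ≥ 167·C(z/167, 2) = z(z − 167)/(2·167), giving z² − 167z − 167·131·130 ≤ 0 and hence z ≤ (1/2)[167 + √(27889 + 4·2844010)] = (1/2)[167 + √11403929] ≈ (1/2)(167 + 3376.9704) = 1771.9852.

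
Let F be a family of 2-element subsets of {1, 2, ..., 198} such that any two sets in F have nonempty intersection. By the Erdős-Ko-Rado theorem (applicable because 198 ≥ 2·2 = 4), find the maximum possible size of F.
max |F| = C(197, 1) = 197

Erdős-Ko-Rado (1961): when n ≥ 2k, max |F| = C(n−1, k−1). The bound is attained by the star {A : i ∈ A} for any fixed i ∈ [n]. Here C(198−1, 2−1) = C(197, 1) = 197.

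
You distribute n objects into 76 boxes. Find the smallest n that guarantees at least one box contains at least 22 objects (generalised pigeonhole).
n = (22 − 1)·76 + 1 = 1597

By the generalised pigeonhole principle, to guarantee some box contains ≥ r objects we need more than (r − 1) · k objects total. Threshold: n = (r − 1) · k + 1. With r = 22 and k = 76: n = 21 · 76 + 1 = 1596 + 1 = 1597. For n = 1596 = 21 · 76, we can put exactly 21 objects in every box, avoiding 22 in any single one — so 1597 is tight.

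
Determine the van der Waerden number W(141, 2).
W(141, 2) = 141 + 1 = 142

A 2-term AP is any pair of integers, so a monochromatic 2-AP exists iff some colour is used at least twice. With 141 colours, the colouring i ↦ i on {1, ..., 141} uses each colour once, avoiding any monochromatic pair, so W(141, 2) > 141. For {1, ..., 142}, pigeonhole forces two integers of the same colour, which form a monochromatic 2-AP. Hence W(141, 2) = 142.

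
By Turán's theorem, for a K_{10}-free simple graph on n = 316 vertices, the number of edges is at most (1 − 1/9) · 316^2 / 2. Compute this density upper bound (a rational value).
Turán density bound = (8/9) · 316^2/2 = 399424/9 ≈ 44380.4444

Turán's theorem: ex(n, K_{r+1}) is achieved by the complete r-partite Turán graph T(n, r) with parts as balanced as possible, and is at most (1 − 1/r) · n^2/2. For r = 9, n = 316: the density bound is (8/9) · 99856/2 = 399424/9 ≈ 44380.4444. The integer-valued extremum is e(T(316, 9)) = 44380, which is strictly less than the density bound 399424/9 since 9 ∤ 316 (the parts of T(316, 9) cannot all be equal).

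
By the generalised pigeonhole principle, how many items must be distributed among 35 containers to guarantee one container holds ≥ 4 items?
n = (4 − 1)·35 + 1 = 106

By the generalised pigeonhole principle, to guarantee some box contains ≥ r objects we need more than (r − 1) · k objects total. Threshold: n = (r − 1) · k + 1. With r = 4 and k = 35: n = 3 · 35 + 1 = 105 + 1 = 106. For n = 105 = 3 · 35, we can put exactly 3 objects in every box, avoiding 4 in any single one — so 106 is tight.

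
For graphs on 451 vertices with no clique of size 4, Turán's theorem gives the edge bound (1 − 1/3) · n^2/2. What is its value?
Turán density bound = (2/3) · 451^2/2 = 203401/3 ≈ 67800.3333

Turán's theorem: ex(n, K_{r+1}) is achieved by the complete r-partite Turán graph T(n, r) with parts as balanced as possible, and is at most (1 − 1/r) · n^2/2. For r = 3, n = 451: the density bound is (2/3) · 203401/2 = 203401/3 ≈ 67800.3333. The integer-valued extremum is e(T(451, 3)) = 67800, which is strictly less than the density bound 203401/3 since 3 ∤ 451 (the parts of T(451, 3) cannot all be equal).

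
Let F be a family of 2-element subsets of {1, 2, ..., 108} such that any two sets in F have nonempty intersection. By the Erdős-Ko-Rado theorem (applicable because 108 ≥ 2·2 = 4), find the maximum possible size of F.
max |F| = C(107, 1) = 107

Erdős-Ko-Rado (1961): when n ≥ 2k, max |F| = C(n−1, k−1). The bound is attained by the star {A : i ∈ A} for any fixed i ∈ [n]. Here C(108−1, 2−1) = C(107, 1) = 107.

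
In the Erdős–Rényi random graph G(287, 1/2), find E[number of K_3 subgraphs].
E[# K_3] = C(287, 3) · (1/2)^C(3, 2) = 3898895 / 2^3 = 487361.875

For each 3-subset S of vertices (there are C(287, 3) = 3898895 such S), let X_S = 1 if S induces a K_3 (all C(3, 2) = 3 edges present). Then P(X_S = 1) = (1/2)^3 = 1/8. By linearity of expectation, E[# K_3] = C(287, 3) · (1/2)^3 = 3898895 / 8 = 487361.875.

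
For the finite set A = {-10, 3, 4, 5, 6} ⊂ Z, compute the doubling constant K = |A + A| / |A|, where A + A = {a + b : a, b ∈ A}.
K = |A + A| / |A| = 12/5

Enumerate A + A = {a + b : a, b ∈ A}. With |A| = 5, there are |A|^2 = 25 ordered sum pairs; collecting distinct values, A + A = {-20, -7, -6, -5, -4, 6, 7, 8, 9, 10, 11, 12}, so |A + A| = 12. Thus K = 12/5. For comparison, the minimum possible |A + A| over all 5-element sets is 2·5 − 1 = 9 (so min K = 9/5), attained only by arithmetic progressions.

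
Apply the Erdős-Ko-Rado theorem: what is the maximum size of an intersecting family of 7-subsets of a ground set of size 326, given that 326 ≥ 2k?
max |F| = C(325, 6) = 1562461336800

The Erdős-Ko-Rado theorem states: for n ≥ 2k, an intersecting family of k-subsets of an n-element set has size at most C(n − 1, k − 1), with equality for 'star' families {A ⊆ [n] : |A| = k, i ∈ A} (fix an element i). For n = 326, k = 7: C(325, 6) = 1562461336800.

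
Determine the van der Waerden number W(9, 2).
W(9, 2) = 9 + 1 = 10

A 2-term AP is any pair of integers, so a monochromatic 2-AP exists iff some colour is used at least twice. With 9 colours, the colouring i ↦ i on {1, ..., 9} uses each colour once, avoiding any monochromatic pair, so W(9, 2) > 9. For {1, ..., 10}, pigeonhole forces two integers of the same colour, which form a monochromatic 2-AP. Hence W(9, 2) = 10.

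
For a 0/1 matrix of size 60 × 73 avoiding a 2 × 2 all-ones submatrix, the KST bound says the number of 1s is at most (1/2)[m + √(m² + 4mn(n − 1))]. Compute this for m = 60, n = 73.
z(60, 73; 2, 2) ≤ (1/2)[60 + √(60² + 4·60·73·72)] = (1/2)[60 + √1265040] = 592.37

Kővári–Sós–Turán: let r_1, ..., r_60 be the row sums and z = Σ r_i the total number of 1s. Each pair of columns can share at most one row with both entries 1 (else a 2×2 all-ones block appears), so Σ_i C(r_i, 2) ≤ C(73, 2) = 2628. By convexity Σ_i C(r_i, 2) ≥ 60·C(z/60, 2) = z(z − 60)/(2·60), giving z² − 60z − 60·73·72 ≤ 0 and hence z ≤ (1/2)[60 + √(3600 + 4·315360)] = (1/2)[60 + √1265040] ≈ (1/2)(60 + 1124.74) = 592.37.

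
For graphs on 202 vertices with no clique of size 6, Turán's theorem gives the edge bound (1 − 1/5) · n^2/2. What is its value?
Turán density bound = (4/5) · 202^2/2 = 81608/5 ≈ 16321.6

Turán's theorem: ex(n, K_{r+1}) is achieved by the complete r-partite Turán graph T(n, r) with parts as balanced as possible, and is at most (1 − 1/r) · n^2/2. For r = 5, n = 202: the density bound is (4/5) · 40804/2 = 81608/5 ≈ 16321.6. The integer-valued extremum is e(T(202, 5)) = 16321, which is strictly less than the density bound 81608/5 since 5 ∤ 202 (the parts of T(202, 5) cannot all be equal).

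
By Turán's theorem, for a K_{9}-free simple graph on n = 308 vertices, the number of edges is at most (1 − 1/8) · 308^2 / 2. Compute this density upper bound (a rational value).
Turán density bound = (7/8) · 308^2/2 = 41503

Turán's theorem: ex(n, K_{r+1}) is achieved by the complete r-partite Turán graph T(n, r) with parts as balanced as possible, and is at most (1 − 1/r) · n^2/2. For r = 8, n = 308: the density bound is (7/8) · 94864/2 = 41503. The integer-valued extremum is e(T(308, 8)) = 41502, which is strictly less than the density bound 41503 since 8 ∤ 308 (the parts of T(308, 8) cannot all be equal).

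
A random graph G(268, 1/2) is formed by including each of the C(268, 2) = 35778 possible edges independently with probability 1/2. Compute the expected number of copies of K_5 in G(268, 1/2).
E[# K_5] = C(268, 5) · (1/2)^C(5, 2) = 11096761368 / 2^10 = 1387095171/128 = 10836681.0234375

For each 5-subset S of vertices (there are C(268, 5) = 11096761368 such S), let X_S = 1 if S induces a K_5 (all C(5, 2) = 10 edges present). Then P(X_S = 1) = (1/2)^10 = 1/1024. By linearity of expectation, E[# K_5] = C(268, 5) · (1/2)^10 = 11096761368 / 1024 = 1387095171/128 = 10836681.0234375.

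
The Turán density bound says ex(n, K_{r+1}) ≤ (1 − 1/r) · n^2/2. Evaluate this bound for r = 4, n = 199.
Turán density bound = (3/4) · 199^2/2 = 118803/8 ≈ 14850.375

Turán's theorem: ex(n, K_{r+1}) is achieved by the complete r-partite Turán graph T(n, r) with parts as balanced as possible, and is at most (1 − 1/r) · n^2/2. For r = 4, n = 199: the density bound is (3/4) · 39601/2 = 118803/8 ≈ 14850.375. The integer-valued extremum is e(T(199, 4)) = 14850, which is strictly less than the density bound 118803/8 since 4 ∤ 199 (the parts of T(199, 4) cannot all be equal).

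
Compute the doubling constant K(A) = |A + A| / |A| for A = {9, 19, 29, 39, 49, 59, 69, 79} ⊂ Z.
K = |A + A| / |A| = 15/8

Enumerate A + A = {a + b : a, b ∈ A}. With |A| = 8, there are |A|^2 = 64 ordered sum pairs; collecting distinct values, A + A = {18, 28, 38, 48, 58, 68, 78, 88, 98, 108, 118, 128, 138, 148, 158}, so |A + A| = 15. Thus K = 15/8. Here |A + A| = 2|A| − 1 = 15, the minimum possible — so K = 15/8 is minimal, which holds iff A is an arithmetic progression.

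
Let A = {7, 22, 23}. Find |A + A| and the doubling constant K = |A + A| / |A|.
K = |A + A| / |A| = 6/3 = 2

Enumerate A + A = {a + b : a, b ∈ A}. With |A| = 3, there are |A|^2 = 9 ordered sum pairs; collecting distinct values, A + A = {14, 29, 30, 44, 45, 46}, so |A + A| = 6. Thus K = 6/3 = 2. For comparison, the minimum possible |A + A| over all 3-element sets is 2·3 − 1 = 5 (so min K = 5/3), attained only by arithmetic progressions.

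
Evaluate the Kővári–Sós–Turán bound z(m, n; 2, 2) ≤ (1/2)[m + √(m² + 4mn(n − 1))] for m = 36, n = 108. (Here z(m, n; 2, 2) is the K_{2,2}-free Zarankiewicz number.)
z(36, 108; 2, 2) ≤ (1/2)[36 + √(36² + 4·36·108·107)] = (1/2)[36 + √1665360] = 663.2441

Kővári–Sós–Turán: let r_1, ..., r_36 be the row sums and z = Σ r_i the total number of 1s. Each pair of columns can share at most one row with both entries 1 (else a 2×2 all-ones block appears), so Σ_i C(r_i, 2) ≤ C(108, 2) = 5778. By convexity Σ_i C(r_i, 2) ≥ 36·C(z/36, 2) = z(z − 36)/(2·36), giving z² − 36z − 36·108·107 ≤ 0 and hence z ≤ (1/2)[36 + √(1296 + 4·416016)] = (1/2)[36 + √1665360] ≈ (1/2)(36 + 1290.4883) = 663.2441.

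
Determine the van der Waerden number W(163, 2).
W(163, 2) = 163 + 1 = 164

A 2-term AP is any pair of integers, so a monochromatic 2-AP exists iff some colour is used at least twice. With 163 colours, the colouring i ↦ i on {1, ..., 163} uses each colour once, avoiding any monochromatic pair, so W(163, 2) > 163. For {1, ..., 164}, pigeonhole forces two integers of the same colour, which form a monochromatic 2-AP. Hence W(163, 2) = 164.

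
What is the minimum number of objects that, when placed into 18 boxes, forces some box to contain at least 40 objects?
n = (40 − 1)·18 + 1 = 703

By the generalised pigeonhole principle, to guarantee some box contains ≥ r objects we need more than (r − 1) · k objects total. Threshold: n = (r − 1) · k + 1. With r = 40 and k = 18: n = 39 · 18 + 1 = 702 + 1 = 703. For n = 702 = 39 · 18, we can put exactly 39 objects in every box, avoiding 40 in any single one — so 703 is tight.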